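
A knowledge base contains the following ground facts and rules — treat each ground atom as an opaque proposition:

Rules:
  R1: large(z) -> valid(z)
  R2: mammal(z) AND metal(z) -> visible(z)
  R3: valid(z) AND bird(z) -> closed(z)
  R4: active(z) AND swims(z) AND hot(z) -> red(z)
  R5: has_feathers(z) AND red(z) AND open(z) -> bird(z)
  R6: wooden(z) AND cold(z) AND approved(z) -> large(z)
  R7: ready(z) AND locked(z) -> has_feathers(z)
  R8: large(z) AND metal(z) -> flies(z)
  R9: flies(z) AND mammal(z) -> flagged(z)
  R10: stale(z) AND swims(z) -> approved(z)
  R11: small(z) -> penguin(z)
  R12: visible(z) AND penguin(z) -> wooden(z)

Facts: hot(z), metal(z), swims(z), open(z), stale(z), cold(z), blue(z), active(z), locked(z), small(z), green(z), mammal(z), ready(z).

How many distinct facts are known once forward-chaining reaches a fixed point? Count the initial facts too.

25

Round 1: R2 [mammal(z) AND metal(z) -> visible(z)]; R4 [active(z) AND swims(z) AND hot(z) -> red(z)]; R7 [ready(z) AND locked(z) -> has_feathers(z)]; R10 [stale(z) AND swims(z) -> approved(z)]; R11 [small(z) -> penguin(z)]. Adds visible(z), red(z), has_feathers(z), approved(z), penguin(z).
Round 2: R5 [has_feathers(z) AND red(z) AND open(z) -> bird(z)]; R12 [visible(z) AND penguin(z) -> wooden(z)]. Adds bird(z), wooden(z).
Round 3: R6 [wooden(z) AND cold(z) AND approved(z) -> large(z)]. Adds large(z).
Round 4: R1 [large(z) -> valid(z)]; R8 [large(z) AND metal(z) -> flies(z)]. Adds valid(z), flies(z).
Round 5: R3 [valid(z) AND bird(z) -> closed(z)]; R9 [flies(z) AND mammal(z) -> flagged(z)]. Adds closed(z), flagged(z).
Closure: {active(z), approved(z), bird(z), blue(z), closed(z), cold(z), flagged(z), flies(z), green(z), has_feathers(z), hot(z), large(z), locked(z), mammal(z), metal(z), open(z), penguin(z), ready(z), red(z), small(z), stale(z), swims(z), valid(z), visible(z), wooden(z)} — 25 facts.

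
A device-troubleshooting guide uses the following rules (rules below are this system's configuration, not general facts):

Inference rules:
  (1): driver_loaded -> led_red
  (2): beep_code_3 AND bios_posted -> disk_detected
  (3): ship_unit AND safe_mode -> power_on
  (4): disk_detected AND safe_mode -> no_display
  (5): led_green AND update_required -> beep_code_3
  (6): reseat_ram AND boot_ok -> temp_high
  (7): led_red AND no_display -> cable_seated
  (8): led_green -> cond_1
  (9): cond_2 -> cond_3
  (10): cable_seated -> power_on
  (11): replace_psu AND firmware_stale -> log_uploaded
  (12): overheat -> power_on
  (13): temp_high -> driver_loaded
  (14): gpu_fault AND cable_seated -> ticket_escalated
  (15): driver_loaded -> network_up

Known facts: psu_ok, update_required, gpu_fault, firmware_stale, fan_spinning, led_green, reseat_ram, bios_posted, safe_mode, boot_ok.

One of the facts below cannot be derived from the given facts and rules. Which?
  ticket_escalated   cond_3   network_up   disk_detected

Round 1: (5) [led_green AND update_required -> beep_code_3]; (6) [reseat_ram AND boot_ok -> temp_high]; (8) [led_green -> cond_1]. New: beep_code_3, temp_high, cond_1.
Round 2: (2) [beep_code_3 AND bios_posted -> disk_detected]; (13) [temp_high -> driver_loaded]. New: disk_detected, driver_loaded.
Round 3: (1) [driver_loaded -> led_red]; (4) [disk_detected AND safe_mode -> no_display]; (15) [driver_loaded -> network_up]. New: led_red, no_display, network_up.
Round 4: (7) [led_red AND no_display -> cable_seated]. New: cable_seated.
Round 5: (10) [cable_seated -> power_on]; (14) [gpu_fault AND cable_seated -> ticket_escalated]. New: power_on, ticket_escalated.
Derived: ticket_escalated (round 5), disk_detected (round 2), network_up (round 3). cond_3 never appears in any round.

cond_3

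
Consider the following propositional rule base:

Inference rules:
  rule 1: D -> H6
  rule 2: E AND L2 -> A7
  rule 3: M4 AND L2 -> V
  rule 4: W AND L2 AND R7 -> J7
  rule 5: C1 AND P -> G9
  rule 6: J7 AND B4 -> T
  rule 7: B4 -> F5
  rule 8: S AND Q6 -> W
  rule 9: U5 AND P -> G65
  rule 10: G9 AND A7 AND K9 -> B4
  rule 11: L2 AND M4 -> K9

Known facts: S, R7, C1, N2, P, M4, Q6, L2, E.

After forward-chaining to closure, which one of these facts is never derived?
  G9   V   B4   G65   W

Round 1 fires rule 2, rule 3, rule 5, rule 8, rule 11, giving A7, V, G9, W, K9.
Round 2 fires rule 4, rule 10, giving J7, B4.
Round 3 fires rule 6, rule 7, giving T, F5.
Derived: W (round 1), B4 (round 2), G9 (round 1), V (round 1). G65 never appears in any round.

G65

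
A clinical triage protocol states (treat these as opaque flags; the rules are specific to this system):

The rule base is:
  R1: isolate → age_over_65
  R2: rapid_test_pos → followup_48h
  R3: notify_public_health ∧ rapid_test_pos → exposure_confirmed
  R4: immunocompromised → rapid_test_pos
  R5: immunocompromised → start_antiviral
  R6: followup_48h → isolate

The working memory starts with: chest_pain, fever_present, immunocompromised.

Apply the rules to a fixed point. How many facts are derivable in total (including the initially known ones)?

Round 1: R4 [immunocompromised → rapid_test_pos]; R5 [immunocompromised → start_antiviral]. Adds rapid_test_pos, start_antiviral.
Round 2: R2 [rapid_test_pos → followup_48h]. Adds followup_48h.
Round 3: R6 [followup_48h → isolate]. Adds isolate.
Round 4: R1 [isolate → age_over_65]. Adds age_over_65.
Closure: {age_over_65, chest_pain, fever_present, followup_48h, immunocompromised, isolate, rapid_test_pos, start_antiviral} — 8 facts.

8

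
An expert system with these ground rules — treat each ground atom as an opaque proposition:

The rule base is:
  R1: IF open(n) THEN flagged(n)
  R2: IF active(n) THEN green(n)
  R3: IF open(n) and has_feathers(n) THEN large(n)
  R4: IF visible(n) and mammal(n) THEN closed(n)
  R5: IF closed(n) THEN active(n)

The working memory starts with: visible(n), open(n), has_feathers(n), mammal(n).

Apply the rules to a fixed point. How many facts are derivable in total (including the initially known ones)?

9

[1] R1 [IF open(n) THEN flagged(n)]; R3 [IF open(n) and has_feathers(n) THEN large(n)]; R4 [IF visible(n) and mammal(n) THEN closed(n)]. ⇒ new: flagged(n), large(n), closed(n).
[2] R5 [IF closed(n) THEN active(n)]. ⇒ new: active(n).
[3] R2 [IF active(n) THEN green(n)]. ⇒ new: green(n).
Closure: {active(n), closed(n), flagged(n), green(n), has_feathers(n), large(n), mammal(n), open(n), visible(n)} — 9 facts.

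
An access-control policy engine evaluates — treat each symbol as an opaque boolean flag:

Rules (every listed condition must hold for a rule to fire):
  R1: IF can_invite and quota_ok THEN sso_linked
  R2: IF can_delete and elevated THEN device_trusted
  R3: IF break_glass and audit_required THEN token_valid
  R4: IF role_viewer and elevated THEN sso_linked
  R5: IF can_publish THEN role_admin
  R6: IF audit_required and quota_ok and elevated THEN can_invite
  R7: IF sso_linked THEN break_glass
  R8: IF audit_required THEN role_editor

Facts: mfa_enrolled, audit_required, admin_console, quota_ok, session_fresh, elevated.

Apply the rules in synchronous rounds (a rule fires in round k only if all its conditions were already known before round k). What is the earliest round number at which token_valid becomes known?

4

[1] R6 [IF audit_required and quota_ok and elevated THEN can_invite]; R8 [IF audit_required THEN role_editor]. ⇒ new: can_invite, role_editor.
[2] R1 [IF can_invite and quota_ok THEN sso_linked]. ⇒ new: sso_linked.
[3] R7 [IF sso_linked THEN break_glass]. ⇒ new: break_glass.
[4] R3 [IF break_glass and audit_required THEN token_valid]. ⇒ new: token_valid.
token_valid first appears in round 4.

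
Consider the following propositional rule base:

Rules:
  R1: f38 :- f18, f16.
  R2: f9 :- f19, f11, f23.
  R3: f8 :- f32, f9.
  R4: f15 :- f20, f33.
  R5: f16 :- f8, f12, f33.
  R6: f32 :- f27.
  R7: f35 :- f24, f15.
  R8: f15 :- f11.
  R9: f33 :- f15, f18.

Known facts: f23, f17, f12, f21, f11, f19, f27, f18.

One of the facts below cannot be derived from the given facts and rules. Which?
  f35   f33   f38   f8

f35

Round 1 — R2, R6, R8, derive f9, f32, f15.
Round 2 — R3, R9, derive f8, f33.
Round 3 — R5, derive f16.
Round 4 — R1, derive f38.
Derived: f8 (round 2), f33 (round 2), f38 (round 4). f35 never appears in any round.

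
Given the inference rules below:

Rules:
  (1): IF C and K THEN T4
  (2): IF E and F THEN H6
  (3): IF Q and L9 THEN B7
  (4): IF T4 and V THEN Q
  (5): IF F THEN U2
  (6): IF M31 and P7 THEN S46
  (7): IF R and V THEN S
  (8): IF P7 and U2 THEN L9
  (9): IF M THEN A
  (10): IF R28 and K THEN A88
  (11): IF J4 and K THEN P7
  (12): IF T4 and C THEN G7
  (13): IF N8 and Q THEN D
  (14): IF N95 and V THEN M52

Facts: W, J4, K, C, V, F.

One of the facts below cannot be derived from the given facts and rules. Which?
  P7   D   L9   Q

Round 1: (1) [IF C and K THEN T4]; (5) [IF F THEN U2]; (11) [IF J4 and K THEN P7]. Adds T4, U2, P7.
Round 2: (4) [IF T4 and V THEN Q]; (8) [IF P7 and U2 THEN L9]; (12) [IF T4 and C THEN G7]. Adds Q, L9, G7.
Round 3: (3) [IF Q and L9 THEN B7]. Adds B7.
Derived: Q (round 2), P7 (round 1), L9 (round 2). D never appears in any round.

D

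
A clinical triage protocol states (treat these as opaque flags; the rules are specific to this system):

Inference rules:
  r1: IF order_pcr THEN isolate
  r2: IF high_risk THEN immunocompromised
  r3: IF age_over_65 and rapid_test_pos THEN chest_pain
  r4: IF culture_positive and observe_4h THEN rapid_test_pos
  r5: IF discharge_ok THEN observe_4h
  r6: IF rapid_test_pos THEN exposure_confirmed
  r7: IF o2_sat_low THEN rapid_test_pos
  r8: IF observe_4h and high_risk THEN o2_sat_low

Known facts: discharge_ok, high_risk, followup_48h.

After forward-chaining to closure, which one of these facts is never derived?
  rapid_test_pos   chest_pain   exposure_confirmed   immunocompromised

chest_pain

Round 1: r2 [IF high_risk THEN immunocompromised]; r5 [IF discharge_ok THEN observe_4h]. Adds immunocompromised, observe_4h.
Round 2: r8 [IF observe_4h and high_risk THEN o2_sat_low]. Adds o2_sat_low.
Round 3: r7 [IF o2_sat_low THEN rapid_test_pos]. Adds rapid_test_pos.
Round 4: r6 [IF rapid_test_pos THEN exposure_confirmed]. Adds exposure_confirmed.
Derived: exposure_confirmed (round 4), rapid_test_pos (round 3), immunocompromised (round 1). chest_pain never appears in any round.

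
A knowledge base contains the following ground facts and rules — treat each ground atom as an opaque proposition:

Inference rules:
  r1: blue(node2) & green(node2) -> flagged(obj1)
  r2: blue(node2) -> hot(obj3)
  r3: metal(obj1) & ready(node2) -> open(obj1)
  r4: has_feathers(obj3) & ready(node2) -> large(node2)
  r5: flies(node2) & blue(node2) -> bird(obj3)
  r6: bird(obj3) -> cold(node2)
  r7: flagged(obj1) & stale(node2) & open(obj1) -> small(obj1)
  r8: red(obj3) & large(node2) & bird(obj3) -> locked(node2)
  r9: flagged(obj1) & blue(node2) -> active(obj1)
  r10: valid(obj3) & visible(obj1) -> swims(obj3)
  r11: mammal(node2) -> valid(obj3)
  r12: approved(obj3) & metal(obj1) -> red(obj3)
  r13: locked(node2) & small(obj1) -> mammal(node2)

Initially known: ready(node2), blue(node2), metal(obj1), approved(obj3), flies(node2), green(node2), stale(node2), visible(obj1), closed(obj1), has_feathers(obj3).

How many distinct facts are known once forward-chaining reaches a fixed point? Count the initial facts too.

23

Round 1: r1 [blue(node2) & green(node2) -> flagged(obj1)]; r2 [blue(node2) -> hot(obj3)]; r3 [metal(obj1) & ready(node2) -> open(obj1)]; r4 [has_feathers(obj3) & ready(node2) -> large(node2)]; r5 [flies(node2) & blue(node2) -> bird(obj3)]; r12 [approved(obj3) & metal(obj1) -> red(obj3)]. New: flagged(obj1), hot(obj3), open(obj1), large(node2), bird(obj3), red(obj3).
Round 2: r6 [bird(obj3) -> cold(node2)]; r7 [flagged(obj1) & stale(node2) & open(obj1) -> small(obj1)]; r8 [red(obj3) & large(node2) & bird(obj3) -> locked(node2)]; r9 [flagged(obj1) & blue(node2) -> active(obj1)]. New: cold(node2), small(obj1), locked(node2), active(obj1).
Round 3: r13 [locked(node2) & small(obj1) -> mammal(node2)]. New: mammal(node2).
Round 4: r11 [mammal(node2) -> valid(obj3)]. New: valid(obj3).
Round 5: r10 [valid(obj3) & visible(obj1) -> swims(obj3)]. New: swims(obj3).
Closure: {active(obj1), approved(obj3), bird(obj3), blue(node2), closed(obj1), cold(node2), flagged(obj1), flies(node2), green(node2), has_feathers(obj3), hot(obj3), large(node2), locked(node2), mammal(node2), metal(obj1), open(obj1), ready(node2), red(obj3), small(obj1), stale(node2), swims(obj3), valid(obj3), visible(obj1)} — 23 facts.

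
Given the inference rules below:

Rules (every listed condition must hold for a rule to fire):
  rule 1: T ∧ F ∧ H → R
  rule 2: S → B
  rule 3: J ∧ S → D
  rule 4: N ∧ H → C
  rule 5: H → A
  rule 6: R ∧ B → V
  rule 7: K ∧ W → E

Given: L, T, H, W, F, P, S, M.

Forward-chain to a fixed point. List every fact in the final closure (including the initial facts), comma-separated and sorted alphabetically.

A, B, F, H, L, M, P, R, S, T, V, W

Round 1: rule 1 [T ∧ F ∧ H → R]; rule 2 [S → B]; rule 5 [H → A]. New: R, B, A.
Round 2: rule 6 [R ∧ B → V]. New: V.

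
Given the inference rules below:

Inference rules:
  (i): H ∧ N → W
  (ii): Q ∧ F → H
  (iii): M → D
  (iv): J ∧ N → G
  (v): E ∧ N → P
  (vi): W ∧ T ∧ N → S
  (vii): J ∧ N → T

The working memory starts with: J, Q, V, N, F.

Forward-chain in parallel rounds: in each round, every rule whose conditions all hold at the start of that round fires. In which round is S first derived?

Round 1: (ii) [Q ∧ F → H]; (iv) [J ∧ N → G]; (vii) [J ∧ N → T]. Adds H, G, T.
Round 2: (i) [H ∧ N → W]. Adds W.
Round 3: (vi) [W ∧ T ∧ N → S]. Adds S.
S first appears in round 3.

3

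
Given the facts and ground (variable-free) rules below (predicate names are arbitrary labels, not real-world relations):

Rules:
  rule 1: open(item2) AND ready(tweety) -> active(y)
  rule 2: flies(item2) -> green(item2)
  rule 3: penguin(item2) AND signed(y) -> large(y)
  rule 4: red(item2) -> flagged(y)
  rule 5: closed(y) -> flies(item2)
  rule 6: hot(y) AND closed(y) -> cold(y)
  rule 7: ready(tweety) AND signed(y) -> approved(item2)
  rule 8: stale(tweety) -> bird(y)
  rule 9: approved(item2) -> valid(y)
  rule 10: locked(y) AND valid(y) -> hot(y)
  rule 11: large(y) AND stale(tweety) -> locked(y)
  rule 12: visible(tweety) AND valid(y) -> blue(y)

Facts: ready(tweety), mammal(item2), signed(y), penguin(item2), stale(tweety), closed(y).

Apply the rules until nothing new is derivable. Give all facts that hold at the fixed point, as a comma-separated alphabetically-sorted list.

Round 1 — rule 3, rule 5, rule 7, rule 8, derive large(y), flies(item2), approved(item2), bird(y).
Round 2 — rule 2, rule 9, rule 11, derive green(item2), valid(y), locked(y).
Round 3 — rule 10, derive hot(y).
Round 4 — rule 6, derive cold(y).

approved(item2), bird(y), closed(y), cold(y), flies(item2), green(item2), hot(y), large(y), locked(y), mammal(item2), penguin(item2), ready(tweety), signed(y), stale(tweety), valid(y)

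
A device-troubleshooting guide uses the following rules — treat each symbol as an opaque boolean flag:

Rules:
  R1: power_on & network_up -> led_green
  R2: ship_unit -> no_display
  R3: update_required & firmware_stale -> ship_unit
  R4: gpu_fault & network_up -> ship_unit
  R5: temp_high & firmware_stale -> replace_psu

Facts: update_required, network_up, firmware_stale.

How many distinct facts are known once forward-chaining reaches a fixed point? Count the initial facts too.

Round 1: R3 [update_required & firmware_stale -> ship_unit]. Adds ship_unit.
Round 2: R2 [ship_unit -> no_display]. Adds no_display.
Closure: {firmware_stale, network_up, no_display, ship_unit, update_required} — 5 facts.

5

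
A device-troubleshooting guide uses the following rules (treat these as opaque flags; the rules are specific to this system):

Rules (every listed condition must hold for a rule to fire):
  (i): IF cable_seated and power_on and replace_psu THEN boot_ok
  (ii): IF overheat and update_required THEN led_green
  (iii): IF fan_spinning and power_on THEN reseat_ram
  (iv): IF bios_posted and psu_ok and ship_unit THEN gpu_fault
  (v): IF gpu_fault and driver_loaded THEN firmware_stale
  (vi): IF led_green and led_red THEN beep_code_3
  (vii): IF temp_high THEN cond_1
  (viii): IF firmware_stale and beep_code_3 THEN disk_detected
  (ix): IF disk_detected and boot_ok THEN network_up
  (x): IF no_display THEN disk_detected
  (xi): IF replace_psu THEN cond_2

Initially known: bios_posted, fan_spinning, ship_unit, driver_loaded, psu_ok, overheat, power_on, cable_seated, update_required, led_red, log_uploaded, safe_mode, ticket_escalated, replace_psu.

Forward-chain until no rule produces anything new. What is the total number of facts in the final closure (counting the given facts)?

23

Round 1 fires (i), (ii), (iii), (iv), (xi), giving boot_ok, led_green, reseat_ram, gpu_fault, cond_2.
Round 2 fires (v), (vi), giving firmware_stale, beep_code_3.
Round 3 fires (viii), giving disk_detected.
Round 4 fires (ix), giving network_up.
Closure: {beep_code_3, bios_posted, boot_ok, cable_seated, cond_2, disk_detected, driver_loaded, fan_spinning, firmware_stale, gpu_fault, led_green, led_red, log_uploaded, network_up, overheat, power_on, psu_ok, replace_psu, reseat_ram, safe_mode, ship_unit, ticket_escalated, update_required} — 23 facts.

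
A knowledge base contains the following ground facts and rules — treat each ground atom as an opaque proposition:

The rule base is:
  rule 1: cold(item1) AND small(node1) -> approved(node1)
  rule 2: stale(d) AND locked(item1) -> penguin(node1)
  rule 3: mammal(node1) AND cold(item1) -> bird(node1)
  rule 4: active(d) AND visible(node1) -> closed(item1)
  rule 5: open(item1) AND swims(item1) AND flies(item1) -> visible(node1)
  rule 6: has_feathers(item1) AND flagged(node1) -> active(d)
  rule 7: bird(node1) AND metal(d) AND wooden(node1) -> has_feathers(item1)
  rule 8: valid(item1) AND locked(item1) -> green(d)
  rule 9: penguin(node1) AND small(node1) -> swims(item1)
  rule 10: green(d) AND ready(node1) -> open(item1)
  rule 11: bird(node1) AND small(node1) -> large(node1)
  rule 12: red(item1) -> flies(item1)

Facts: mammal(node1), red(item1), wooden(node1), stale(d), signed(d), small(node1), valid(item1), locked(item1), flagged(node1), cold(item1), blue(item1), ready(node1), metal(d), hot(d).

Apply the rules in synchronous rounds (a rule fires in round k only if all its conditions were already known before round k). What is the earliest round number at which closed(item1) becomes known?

Round 1: rule 1 [cold(item1) AND small(node1) -> approved(node1)]; rule 2 [stale(d) AND locked(item1) -> penguin(node1)]; rule 3 [mammal(node1) AND cold(item1) -> bird(node1)]; rule 8 [valid(item1) AND locked(item1) -> green(d)]; rule 12 [red(item1) -> flies(item1)]. New: approved(node1), penguin(node1), bird(node1), green(d), flies(item1).
Round 2: rule 7 [bird(node1) AND metal(d) AND wooden(node1) -> has_feathers(item1)]; rule 9 [penguin(node1) AND small(node1) -> swims(item1)]; rule 10 [green(d) AND ready(node1) -> open(item1)]; rule 11 [bird(node1) AND small(node1) -> large(node1)]. New: has_feathers(item1), swims(item1), open(item1), large(node1).
Round 3: rule 5 [open(item1) AND swims(item1) AND flies(item1) -> visible(node1)]; rule 6 [has_feathers(item1) AND flagged(node1) -> active(d)]. New: visible(node1), active(d).
Round 4: rule 4 [active(d) AND visible(node1) -> closed(item1)]. New: closed(item1).
closed(item1) first appears in round 4.

4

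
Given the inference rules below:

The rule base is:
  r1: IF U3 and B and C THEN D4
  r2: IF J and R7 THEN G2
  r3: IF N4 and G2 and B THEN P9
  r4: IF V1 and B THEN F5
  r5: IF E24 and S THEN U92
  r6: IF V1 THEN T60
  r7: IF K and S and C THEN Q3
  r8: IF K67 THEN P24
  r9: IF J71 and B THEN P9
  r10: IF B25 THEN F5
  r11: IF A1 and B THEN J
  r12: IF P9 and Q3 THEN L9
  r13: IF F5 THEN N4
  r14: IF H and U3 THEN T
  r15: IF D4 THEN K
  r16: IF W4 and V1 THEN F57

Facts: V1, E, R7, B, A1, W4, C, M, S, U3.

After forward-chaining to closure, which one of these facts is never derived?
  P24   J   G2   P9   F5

Round 1 fires r1, r4, r6, r11, r16, giving D4, F5, T60, J, F57.
Round 2 fires r2, r13, r15, giving G2, N4, K.
Round 3 fires r3, r7, giving P9, Q3.
Round 4 fires r12, giving L9.
Derived: G2 (round 2), J (round 1), F5 (round 1), P9 (round 3). P24 never appears in any round.

P24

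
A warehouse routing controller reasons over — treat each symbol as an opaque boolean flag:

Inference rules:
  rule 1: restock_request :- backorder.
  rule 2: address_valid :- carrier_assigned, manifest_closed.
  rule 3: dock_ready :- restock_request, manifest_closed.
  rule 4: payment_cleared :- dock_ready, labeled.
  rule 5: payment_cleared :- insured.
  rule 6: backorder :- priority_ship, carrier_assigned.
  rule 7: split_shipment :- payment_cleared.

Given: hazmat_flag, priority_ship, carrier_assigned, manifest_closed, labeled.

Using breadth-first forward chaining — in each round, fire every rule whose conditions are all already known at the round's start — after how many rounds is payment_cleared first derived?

4

Round 1: rule 2 [address_valid :- carrier_assigned, manifest_closed.]; rule 6 [backorder :- priority_ship, carrier_assigned.]. New: address_valid, backorder.
Round 2: rule 1 [restock_request :- backorder.]. New: restock_request.
Round 3: rule 3 [dock_ready :- restock_request, manifest_closed.]. New: dock_ready.
Round 4: rule 4 [payment_cleared :- dock_ready, labeled.]. New: payment_cleared.
payment_cleared first appears in round 4.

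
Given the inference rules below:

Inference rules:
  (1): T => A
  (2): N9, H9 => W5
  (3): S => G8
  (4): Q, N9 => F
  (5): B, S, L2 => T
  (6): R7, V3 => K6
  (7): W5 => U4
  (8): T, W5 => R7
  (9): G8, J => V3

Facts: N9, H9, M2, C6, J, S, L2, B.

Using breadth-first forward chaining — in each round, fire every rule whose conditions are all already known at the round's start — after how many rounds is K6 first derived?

3

[1] (2) [N9, H9 => W5]; (3) [S => G8]; (5) [B, S, L2 => T]. ⇒ new: W5, G8, T.
[2] (1) [T => A]; (7) [W5 => U4]; (8) [T, W5 => R7]; (9) [G8, J => V3]. ⇒ new: A, U4, R7, V3.
[3] (6) [R7, V3 => K6]. ⇒ new: K6.
K6 first appears in round 3.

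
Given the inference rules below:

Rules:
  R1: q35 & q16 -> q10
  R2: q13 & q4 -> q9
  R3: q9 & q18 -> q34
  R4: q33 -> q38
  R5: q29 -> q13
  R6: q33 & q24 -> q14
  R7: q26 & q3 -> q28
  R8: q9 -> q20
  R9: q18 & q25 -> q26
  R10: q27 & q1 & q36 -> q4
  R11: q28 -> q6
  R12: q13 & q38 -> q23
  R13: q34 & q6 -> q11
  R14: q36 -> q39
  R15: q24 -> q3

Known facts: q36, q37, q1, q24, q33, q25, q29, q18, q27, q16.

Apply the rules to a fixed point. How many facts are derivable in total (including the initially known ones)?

[1] R4 [q33 -> q38]; R5 [q29 -> q13]; R6 [q33 & q24 -> q14]; R9 [q18 & q25 -> q26]; R10 [q27 & q1 & q36 -> q4]; R14 [q36 -> q39]; R15 [q24 -> q3]. ⇒ new: q38, q13, q14, q26, q4, q39, q3.
[2] R2 [q13 & q4 -> q9]; R7 [q26 & q3 -> q28]; R12 [q13 & q38 -> q23]. ⇒ new: q9, q28, q23.
[3] R3 [q9 & q18 -> q34]; R8 [q9 -> q20]; R11 [q28 -> q6]. ⇒ new: q34, q20, q6.
[4] R13 [q34 & q6 -> q11]. ⇒ new: q11.
Closure: {q1, q11, q13, q14, q16, q18, q20, q23, q24, q25, q26, q27, q28, q29, q3, q33, q34, q36, q37, q38, q39, q4, q6, q9} — 24 facts.

24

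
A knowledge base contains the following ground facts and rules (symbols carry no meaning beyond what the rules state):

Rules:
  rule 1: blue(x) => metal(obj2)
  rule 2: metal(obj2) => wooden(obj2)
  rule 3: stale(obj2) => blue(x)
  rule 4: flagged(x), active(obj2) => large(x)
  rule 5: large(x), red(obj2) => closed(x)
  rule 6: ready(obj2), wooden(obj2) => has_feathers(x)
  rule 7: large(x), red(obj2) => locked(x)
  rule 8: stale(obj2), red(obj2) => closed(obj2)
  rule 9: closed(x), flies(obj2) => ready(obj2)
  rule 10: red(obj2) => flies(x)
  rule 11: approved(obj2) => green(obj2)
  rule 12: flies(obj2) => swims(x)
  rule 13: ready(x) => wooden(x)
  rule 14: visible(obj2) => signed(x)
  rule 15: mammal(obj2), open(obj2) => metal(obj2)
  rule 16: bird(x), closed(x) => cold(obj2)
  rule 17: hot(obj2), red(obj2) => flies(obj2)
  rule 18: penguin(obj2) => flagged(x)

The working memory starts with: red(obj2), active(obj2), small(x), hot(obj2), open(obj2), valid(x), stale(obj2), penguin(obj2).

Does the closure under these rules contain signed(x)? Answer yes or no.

no

Round 1 fires rule 3, rule 8, rule 10, rule 17, rule 18, giving blue(x), closed(obj2), flies(x), flies(obj2), flagged(x).
Round 2 fires rule 1, rule 4, rule 12, giving metal(obj2), large(x), swims(x).
Round 3 fires rule 2, rule 5, rule 7, giving wooden(obj2), closed(x), locked(x).
Round 4 fires rule 9, giving ready(obj2).
Round 5 fires rule 6, giving has_feathers(x).
Fixed point reached. signed(x) is concluded only by rule 14; rule 14 needs visible(obj2) (never derived).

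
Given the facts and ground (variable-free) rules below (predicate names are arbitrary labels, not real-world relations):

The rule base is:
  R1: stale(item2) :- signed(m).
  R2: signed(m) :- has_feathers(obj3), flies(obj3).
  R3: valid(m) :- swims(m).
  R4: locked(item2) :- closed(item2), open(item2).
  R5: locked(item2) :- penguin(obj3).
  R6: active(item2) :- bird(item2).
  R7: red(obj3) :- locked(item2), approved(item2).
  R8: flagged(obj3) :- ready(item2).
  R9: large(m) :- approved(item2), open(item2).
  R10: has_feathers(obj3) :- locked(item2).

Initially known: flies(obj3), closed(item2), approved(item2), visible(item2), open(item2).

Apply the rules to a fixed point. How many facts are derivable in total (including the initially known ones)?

11

Round 1: R4 [locked(item2) :- closed(item2), open(item2).]; R9 [large(m) :- approved(item2), open(item2).]. New: locked(item2), large(m).
Round 2: R7 [red(obj3) :- locked(item2), approved(item2).]; R10 [has_feathers(obj3) :- locked(item2).]. New: red(obj3), has_feathers(obj3).
Round 3: R2 [signed(m) :- has_feathers(obj3), flies(obj3).]. New: signed(m).
Round 4: R1 [stale(item2) :- signed(m).]. New: stale(item2).
Closure: {approved(item2), closed(item2), flies(obj3), has_feathers(obj3), large(m), locked(item2), open(item2), red(obj3), signed(m), stale(item2), visible(item2)} — 11 facts.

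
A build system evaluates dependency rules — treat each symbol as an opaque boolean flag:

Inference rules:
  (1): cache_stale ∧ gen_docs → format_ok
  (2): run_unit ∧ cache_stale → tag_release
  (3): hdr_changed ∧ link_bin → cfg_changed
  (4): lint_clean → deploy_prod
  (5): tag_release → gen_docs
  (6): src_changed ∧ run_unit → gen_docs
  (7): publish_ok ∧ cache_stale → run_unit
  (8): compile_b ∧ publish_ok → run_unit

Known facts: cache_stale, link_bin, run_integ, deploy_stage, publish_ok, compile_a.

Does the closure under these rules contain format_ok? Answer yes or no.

Round 1 — (7), derive run_unit.
Round 2 — (2), derive tag_release.
Round 3 — (5), derive gen_docs.
Round 4 — (1), derive format_ok.
format_ok appears in round 4, so it is derivable.

yes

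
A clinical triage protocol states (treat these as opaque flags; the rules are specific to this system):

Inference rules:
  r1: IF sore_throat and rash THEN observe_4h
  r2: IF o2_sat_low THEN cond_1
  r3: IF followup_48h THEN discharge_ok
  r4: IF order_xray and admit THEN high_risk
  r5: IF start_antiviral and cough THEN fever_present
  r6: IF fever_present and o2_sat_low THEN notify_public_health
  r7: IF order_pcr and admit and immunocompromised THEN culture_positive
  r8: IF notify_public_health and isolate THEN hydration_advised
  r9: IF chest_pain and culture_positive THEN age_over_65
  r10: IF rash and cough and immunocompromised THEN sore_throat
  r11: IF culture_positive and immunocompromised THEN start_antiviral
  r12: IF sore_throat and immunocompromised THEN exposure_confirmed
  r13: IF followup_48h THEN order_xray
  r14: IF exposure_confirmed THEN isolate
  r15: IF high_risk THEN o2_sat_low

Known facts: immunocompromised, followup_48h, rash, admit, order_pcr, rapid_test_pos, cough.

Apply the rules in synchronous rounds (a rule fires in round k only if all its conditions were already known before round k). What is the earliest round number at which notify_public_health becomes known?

4

Round 1: r3 [IF followup_48h THEN discharge_ok]; r7 [IF order_pcr and admit and immunocompromised THEN culture_positive]; r10 [IF rash and cough and immunocompromised THEN sore_throat]; r13 [IF followup_48h THEN order_xray]. Adds discharge_ok, culture_positive, sore_throat, order_xray.
Round 2: r1 [IF sore_throat and rash THEN observe_4h]; r4 [IF order_xray and admit THEN high_risk]; r11 [IF culture_positive and immunocompromised THEN start_antiviral]; r12 [IF sore_throat and immunocompromised THEN exposure_confirmed]. Adds observe_4h, high_risk, start_antiviral, exposure_confirmed.
Round 3: r5 [IF start_antiviral and cough THEN fever_present]; r14 [IF exposure_confirmed THEN isolate]; r15 [IF high_risk THEN o2_sat_low]. Adds fever_present, isolate, o2_sat_low.
Round 4: r2 [IF o2_sat_low THEN cond_1]; r6 [IF fever_present and o2_sat_low THEN notify_public_health]. Adds cond_1, notify_public_health.
notify_public_health first appears in round 4.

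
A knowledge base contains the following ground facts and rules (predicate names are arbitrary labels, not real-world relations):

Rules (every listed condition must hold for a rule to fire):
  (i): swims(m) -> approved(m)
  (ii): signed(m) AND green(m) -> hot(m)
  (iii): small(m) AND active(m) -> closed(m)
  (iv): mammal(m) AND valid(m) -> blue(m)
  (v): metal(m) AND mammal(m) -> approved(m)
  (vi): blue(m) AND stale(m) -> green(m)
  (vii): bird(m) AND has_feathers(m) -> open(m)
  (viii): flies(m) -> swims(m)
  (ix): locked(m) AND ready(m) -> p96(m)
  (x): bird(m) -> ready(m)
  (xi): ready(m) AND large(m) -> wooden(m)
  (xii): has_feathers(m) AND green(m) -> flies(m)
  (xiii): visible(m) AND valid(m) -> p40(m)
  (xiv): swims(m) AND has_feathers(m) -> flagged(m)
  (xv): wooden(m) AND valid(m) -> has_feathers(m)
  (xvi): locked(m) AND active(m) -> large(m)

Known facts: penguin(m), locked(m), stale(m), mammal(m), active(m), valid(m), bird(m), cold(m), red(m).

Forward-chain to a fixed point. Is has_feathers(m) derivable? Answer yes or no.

yes

Round 1: (iv) [mammal(m) AND valid(m) -> blue(m)]; (x) [bird(m) -> ready(m)]; (xvi) [locked(m) AND active(m) -> large(m)]. New: blue(m), ready(m), large(m).
Round 2: (vi) [blue(m) AND stale(m) -> green(m)]; (ix) [locked(m) AND ready(m) -> p96(m)]; (xi) [ready(m) AND large(m) -> wooden(m)]. New: green(m), p96(m), wooden(m).
Round 3: (xv) [wooden(m) AND valid(m) -> has_feathers(m)]. New: has_feathers(m).
Round 4: (vii) [bird(m) AND has_feathers(m) -> open(m)]; (xii) [has_feathers(m) AND green(m) -> flies(m)]. New: open(m), flies(m).
Round 5: (viii) [flies(m) -> swims(m)]. New: swims(m).
Round 6: (i) [swims(m) -> approved(m)]; (xiv) [swims(m) AND has_feathers(m) -> flagged(m)]. New: approved(m), flagged(m).
has_feathers(m) appears in round 3, so it is derivable.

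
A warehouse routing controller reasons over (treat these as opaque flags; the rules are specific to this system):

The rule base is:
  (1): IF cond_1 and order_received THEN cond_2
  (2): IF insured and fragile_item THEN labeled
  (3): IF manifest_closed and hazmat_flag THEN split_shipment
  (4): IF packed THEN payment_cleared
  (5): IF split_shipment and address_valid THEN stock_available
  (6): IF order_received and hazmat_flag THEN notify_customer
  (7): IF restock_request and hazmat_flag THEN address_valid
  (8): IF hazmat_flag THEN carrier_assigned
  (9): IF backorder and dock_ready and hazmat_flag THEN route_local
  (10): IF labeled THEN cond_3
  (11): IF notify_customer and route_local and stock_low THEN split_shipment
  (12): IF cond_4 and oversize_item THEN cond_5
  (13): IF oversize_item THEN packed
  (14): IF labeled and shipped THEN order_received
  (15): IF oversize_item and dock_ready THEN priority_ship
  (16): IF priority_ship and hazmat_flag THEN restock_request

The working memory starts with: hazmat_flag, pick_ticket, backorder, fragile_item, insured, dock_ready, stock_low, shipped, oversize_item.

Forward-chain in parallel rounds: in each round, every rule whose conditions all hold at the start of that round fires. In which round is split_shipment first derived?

4

Round 1: (2) [IF insured and fragile_item THEN labeled]; (8) [IF hazmat_flag THEN carrier_assigned]; (9) [IF backorder and dock_ready and hazmat_flag THEN route_local]; (13) [IF oversize_item THEN packed]; (15) [IF oversize_item and dock_ready THEN priority_ship]. Adds labeled, carrier_assigned, route_local, packed, priority_ship.
Round 2: (4) [IF packed THEN payment_cleared]; (10) [IF labeled THEN cond_3]; (14) [IF labeled and shipped THEN order_received]; (16) [IF priority_ship and hazmat_flag THEN restock_request]. Adds payment_cleared, cond_3, order_received, restock_request.
Round 3: (6) [IF order_received and hazmat_flag THEN notify_customer]; (7) [IF restock_request and hazmat_flag THEN address_valid]. Adds notify_customer, address_valid.
Round 4: (11) [IF notify_customer and route_local and stock_low THEN split_shipment]. Adds split_shipment.
split_shipment first appears in round 4.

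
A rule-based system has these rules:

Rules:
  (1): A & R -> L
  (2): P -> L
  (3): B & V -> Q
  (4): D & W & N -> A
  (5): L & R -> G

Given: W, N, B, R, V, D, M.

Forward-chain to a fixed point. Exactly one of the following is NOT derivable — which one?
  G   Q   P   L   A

P

Round 1 — (3), (4), derive Q, A.
Round 2 — (1), derive L.
Round 3 — (5), derive G.
Derived: Q (round 1), L (round 2), A (round 1), G (round 3). P never appears in any round.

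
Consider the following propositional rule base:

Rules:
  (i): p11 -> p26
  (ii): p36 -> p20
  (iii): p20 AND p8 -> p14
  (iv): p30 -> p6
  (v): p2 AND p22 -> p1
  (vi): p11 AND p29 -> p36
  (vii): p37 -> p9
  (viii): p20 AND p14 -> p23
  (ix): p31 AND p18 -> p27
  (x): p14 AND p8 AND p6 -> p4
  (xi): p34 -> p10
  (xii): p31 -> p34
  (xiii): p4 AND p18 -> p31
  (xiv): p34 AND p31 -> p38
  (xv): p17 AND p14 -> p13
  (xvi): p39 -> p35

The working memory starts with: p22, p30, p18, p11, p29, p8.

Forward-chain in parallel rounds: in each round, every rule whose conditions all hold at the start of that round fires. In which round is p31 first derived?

Round 1 — (i), (iv), (vi), derive p26, p6, p36.
Round 2 — (ii), derive p20.
Round 3 — (iii), derive p14.
Round 4 — (viii), (x), derive p23, p4.
Round 5 — (xiii), derive p31.
p31 first appears in round 5.

5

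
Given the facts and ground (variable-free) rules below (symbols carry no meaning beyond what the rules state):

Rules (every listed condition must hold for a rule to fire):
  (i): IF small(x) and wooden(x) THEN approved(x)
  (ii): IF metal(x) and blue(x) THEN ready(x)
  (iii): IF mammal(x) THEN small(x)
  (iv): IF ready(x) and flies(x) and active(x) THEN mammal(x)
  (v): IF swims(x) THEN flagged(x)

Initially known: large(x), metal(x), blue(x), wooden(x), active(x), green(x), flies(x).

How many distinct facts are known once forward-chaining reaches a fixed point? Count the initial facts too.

Round 1: (ii) [IF metal(x) and blue(x) THEN ready(x)]. New: ready(x).
Round 2: (iv) [IF ready(x) and flies(x) and active(x) THEN mammal(x)]. New: mammal(x).
Round 3: (iii) [IF mammal(x) THEN small(x)]. New: small(x).
Round 4: (i) [IF small(x) and wooden(x) THEN approved(x)]. New: approved(x).
Closure: {active(x), approved(x), blue(x), flies(x), green(x), large(x), mammal(x), metal(x), ready(x), small(x), wooden(x)} — 11 facts.

11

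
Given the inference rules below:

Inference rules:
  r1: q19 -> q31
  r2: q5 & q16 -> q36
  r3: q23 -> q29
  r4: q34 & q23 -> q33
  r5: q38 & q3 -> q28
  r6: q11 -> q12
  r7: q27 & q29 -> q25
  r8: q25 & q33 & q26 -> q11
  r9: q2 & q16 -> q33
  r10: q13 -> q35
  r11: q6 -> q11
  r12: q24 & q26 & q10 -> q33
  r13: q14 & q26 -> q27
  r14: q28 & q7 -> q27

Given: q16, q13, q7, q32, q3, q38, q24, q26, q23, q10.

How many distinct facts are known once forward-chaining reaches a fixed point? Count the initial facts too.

18

[1] r3 [q23 -> q29]; r5 [q38 & q3 -> q28]; r10 [q13 -> q35]; r12 [q24 & q26 & q10 -> q33]. ⇒ new: q29, q28, q35, q33.
[2] r14 [q28 & q7 -> q27]. ⇒ new: q27.
[3] r7 [q27 & q29 -> q25]. ⇒ new: q25.
[4] r8 [q25 & q33 & q26 -> q11]. ⇒ new: q11.
[5] r6 [q11 -> q12]. ⇒ new: q12.
Closure: {q10, q11, q12, q13, q16, q23, q24, q25, q26, q27, q28, q29, q3, q32, q33, q35, q38, q7} — 18 facts.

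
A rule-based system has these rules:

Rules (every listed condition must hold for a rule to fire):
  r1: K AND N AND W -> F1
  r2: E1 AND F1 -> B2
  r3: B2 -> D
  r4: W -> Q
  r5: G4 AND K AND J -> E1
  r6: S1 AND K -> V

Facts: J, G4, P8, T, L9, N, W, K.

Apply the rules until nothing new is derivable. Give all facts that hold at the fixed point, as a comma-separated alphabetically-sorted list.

B2, D, E1, F1, G4, J, K, L9, N, P8, Q, T, W

Round 1: r1 [K AND N AND W -> F1]; r4 [W -> Q]; r5 [G4 AND K AND J -> E1]. Adds F1, Q, E1.
Round 2: r2 [E1 AND F1 -> B2]. Adds B2.
Round 3: r3 [B2 -> D]. Adds D.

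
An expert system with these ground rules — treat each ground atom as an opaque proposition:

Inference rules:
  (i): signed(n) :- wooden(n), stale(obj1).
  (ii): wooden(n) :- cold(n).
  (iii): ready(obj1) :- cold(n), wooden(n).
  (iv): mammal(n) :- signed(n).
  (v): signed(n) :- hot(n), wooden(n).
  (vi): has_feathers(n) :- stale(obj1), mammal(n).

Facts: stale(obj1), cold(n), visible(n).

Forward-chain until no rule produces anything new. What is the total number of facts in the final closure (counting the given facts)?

Round 1: (ii) [wooden(n) :- cold(n).]. Adds wooden(n).
Round 2: (i) [signed(n) :- wooden(n), stale(obj1).]; (iii) [ready(obj1) :- cold(n), wooden(n).]. Adds signed(n), ready(obj1).
Round 3: (iv) [mammal(n) :- signed(n).]. Adds mammal(n).
Round 4: (vi) [has_feathers(n) :- stale(obj1), mammal(n).]. Adds has_feathers(n).
Closure: {cold(n), has_feathers(n), mammal(n), ready(obj1), signed(n), stale(obj1), visible(n), wooden(n)} — 8 facts.

8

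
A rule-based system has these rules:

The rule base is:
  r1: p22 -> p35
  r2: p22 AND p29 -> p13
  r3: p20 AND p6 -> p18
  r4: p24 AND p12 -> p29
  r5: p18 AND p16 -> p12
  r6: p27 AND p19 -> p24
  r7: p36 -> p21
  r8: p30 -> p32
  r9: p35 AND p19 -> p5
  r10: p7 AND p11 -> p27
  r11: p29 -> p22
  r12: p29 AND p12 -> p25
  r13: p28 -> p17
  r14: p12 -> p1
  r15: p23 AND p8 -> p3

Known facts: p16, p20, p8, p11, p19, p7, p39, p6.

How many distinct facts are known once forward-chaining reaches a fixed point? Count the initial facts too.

19

Round 1: r3 [p20 AND p6 -> p18]; r10 [p7 AND p11 -> p27]. New: p18, p27.
Round 2: r5 [p18 AND p16 -> p12]; r6 [p27 AND p19 -> p24]. New: p12, p24.
Round 3: r4 [p24 AND p12 -> p29]; r14 [p12 -> p1]. New: p29, p1.
Round 4: r11 [p29 -> p22]; r12 [p29 AND p12 -> p25]. New: p22, p25.
Round 5: r1 [p22 -> p35]; r2 [p22 AND p29 -> p13]. New: p35, p13.
Round 6: r9 [p35 AND p19 -> p5]. New: p5.
Closure: {p1, p11, p12, p13, p16, p18, p19, p20, p22, p24, p25, p27, p29, p35, p39, p5, p6, p7, p8} — 19 facts.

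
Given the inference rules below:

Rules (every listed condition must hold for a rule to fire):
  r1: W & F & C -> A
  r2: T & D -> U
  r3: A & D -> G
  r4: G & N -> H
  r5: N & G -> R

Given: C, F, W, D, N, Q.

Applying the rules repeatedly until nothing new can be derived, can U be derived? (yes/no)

Round 1: r1 [W & F & C -> A]. New: A.
Round 2: r3 [A & D -> G]. New: G.
Round 3: r4 [G & N -> H]; r5 [N & G -> R]. New: H, R.
Fixed point reached. U is concluded only by r2; r2 needs T (never derived).

no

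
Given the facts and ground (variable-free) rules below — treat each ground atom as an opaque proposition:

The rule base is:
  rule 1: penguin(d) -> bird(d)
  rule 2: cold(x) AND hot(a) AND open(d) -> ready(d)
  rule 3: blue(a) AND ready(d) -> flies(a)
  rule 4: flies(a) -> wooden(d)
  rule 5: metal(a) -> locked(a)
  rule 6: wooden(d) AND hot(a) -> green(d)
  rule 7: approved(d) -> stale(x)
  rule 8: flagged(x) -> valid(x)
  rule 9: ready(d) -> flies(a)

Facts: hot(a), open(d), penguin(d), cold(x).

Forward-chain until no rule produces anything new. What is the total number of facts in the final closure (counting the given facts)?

9

[1] rule 1 [penguin(d) -> bird(d)]; rule 2 [cold(x) AND hot(a) AND open(d) -> ready(d)]. ⇒ new: bird(d), ready(d).
[2] rule 9 [ready(d) -> flies(a)]. ⇒ new: flies(a).
[3] rule 4 [flies(a) -> wooden(d)]. ⇒ new: wooden(d).
[4] rule 6 [wooden(d) AND hot(a) -> green(d)]. ⇒ new: green(d).
Closure: {bird(d), cold(x), flies(a), green(d), hot(a), open(d), penguin(d), ready(d), wooden(d)} — 9 facts.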